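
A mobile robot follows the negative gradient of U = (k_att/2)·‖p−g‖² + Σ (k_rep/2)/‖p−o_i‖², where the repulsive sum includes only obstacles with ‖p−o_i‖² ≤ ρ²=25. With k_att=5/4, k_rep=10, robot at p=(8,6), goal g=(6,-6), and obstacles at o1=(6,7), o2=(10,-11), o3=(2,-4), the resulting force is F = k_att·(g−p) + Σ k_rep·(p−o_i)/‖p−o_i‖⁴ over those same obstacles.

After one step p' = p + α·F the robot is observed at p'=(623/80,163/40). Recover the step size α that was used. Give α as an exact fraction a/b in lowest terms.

α = 1/8

F_att = 5/4·(g−p) = 5/4·(-2,-12) = (-2.5000,-15.0000)
o1: d²=5 ≤ ρ²=25; F_rep = 10·(2,-1)/5² = (0.8000,-0.4000)
o2: d²=293 > ρ²=25 → inactive
o3: d²=136 > ρ²=25 → inactive
F = F_att + ΣF_rep = (-1.7000,-15.4000)
Δp = p'−p = (-0.2125,-1.9250); α = Δx/Fx = (-17/80) / (-17/10) = 1/8
check: Δy/Fy = (-77/40) / (-77/5) = 1/8 ✓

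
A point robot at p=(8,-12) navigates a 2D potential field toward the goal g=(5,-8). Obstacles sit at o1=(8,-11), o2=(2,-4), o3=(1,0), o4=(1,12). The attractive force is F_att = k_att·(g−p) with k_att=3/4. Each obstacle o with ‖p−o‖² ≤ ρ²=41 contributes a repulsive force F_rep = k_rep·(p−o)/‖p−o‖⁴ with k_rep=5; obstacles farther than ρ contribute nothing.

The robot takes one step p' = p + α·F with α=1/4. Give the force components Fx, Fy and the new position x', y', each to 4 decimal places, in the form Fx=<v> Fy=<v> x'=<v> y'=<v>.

Fx=-2.2500 Fy=-2.0000 x'=7.4375 y'=-12.5000

F_att = 3/4·(g−p) = 3/4·(-3,4) = (-2.2500,3.0000)
o1: d²=1 ≤ ρ²=41; F_rep = 5·(0,-1)/1² = (0.0000,-5.0000)
o2: d²=100 > ρ²=41 → inactive
o3: d²=193 > ρ²=41 → inactive
o4: d²=625 > ρ²=41 → inactive
F = F_att + ΣF_rep = (-2.2500,-2.0000)
p' = p + 1/4·F = (7.4375,-12.5000)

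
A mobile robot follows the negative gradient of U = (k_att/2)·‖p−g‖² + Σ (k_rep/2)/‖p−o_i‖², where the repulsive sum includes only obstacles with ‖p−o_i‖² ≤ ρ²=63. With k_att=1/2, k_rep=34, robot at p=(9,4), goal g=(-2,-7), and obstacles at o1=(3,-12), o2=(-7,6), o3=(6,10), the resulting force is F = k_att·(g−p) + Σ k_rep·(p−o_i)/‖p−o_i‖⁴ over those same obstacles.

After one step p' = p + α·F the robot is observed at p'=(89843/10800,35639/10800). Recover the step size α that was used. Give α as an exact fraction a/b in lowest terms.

F_att = 1/2·(g−p) = 1/2·(-11,-11) = (-5.5000,-5.5000)
o1: d²=292 > ρ²=63 → inactive
o2: d²=260 > ρ²=63 → inactive
o3: d²=45 ≤ ρ²=63; F_rep = 34·(3,-6)/45² = (0.0504,-0.1007)
F = F_att + ΣF_rep = (-5.4496,-5.6007)
Δp = p'−p = (-0.6812,-0.7001); α = Δx/Fx = (-7357/10800) / (-7357/1350) = 1/8
check: Δy/Fy = (-7561/10800) / (-7561/1350) = 1/8 ✓

α = 1/8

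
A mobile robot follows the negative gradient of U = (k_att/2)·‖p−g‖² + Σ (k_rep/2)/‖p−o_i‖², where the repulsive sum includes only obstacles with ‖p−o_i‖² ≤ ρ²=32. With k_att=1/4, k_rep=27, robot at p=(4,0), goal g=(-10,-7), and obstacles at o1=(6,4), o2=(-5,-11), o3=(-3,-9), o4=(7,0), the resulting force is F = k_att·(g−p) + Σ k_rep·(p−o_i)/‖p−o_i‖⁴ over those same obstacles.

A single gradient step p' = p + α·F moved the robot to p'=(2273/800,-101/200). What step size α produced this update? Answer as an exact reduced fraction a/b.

F_att = 1/4·(g−p) = 1/4·(-14,-7) = (-3.5000,-1.7500)
o1: d²=20 ≤ ρ²=32; F_rep = 27·(-2,-4)/20² = (-0.1350,-0.2700)
o2: d²=202 > ρ²=32 → inactive
o3: d²=130 > ρ²=32 → inactive
o4: d²=9 ≤ ρ²=32; F_rep = 27·(-3,0)/9² = (-1.0000,0.0000)
F = F_att + ΣF_rep = (-4.6350,-2.0200)
Δp = p'−p = (-1.1587,-0.5050); α = Δx/Fx = (-927/800) / (-927/200) = 1/4
check: Δy/Fy = (-101/200) / (-101/50) = 1/4 ✓

α = 1/4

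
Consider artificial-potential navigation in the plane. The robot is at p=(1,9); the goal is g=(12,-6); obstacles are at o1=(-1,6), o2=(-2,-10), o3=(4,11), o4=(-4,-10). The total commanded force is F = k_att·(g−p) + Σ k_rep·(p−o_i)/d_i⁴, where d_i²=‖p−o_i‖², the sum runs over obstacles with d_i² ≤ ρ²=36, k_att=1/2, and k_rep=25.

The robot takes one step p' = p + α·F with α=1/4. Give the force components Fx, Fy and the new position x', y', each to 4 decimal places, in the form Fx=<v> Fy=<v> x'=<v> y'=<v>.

Fx=5.3521 Fy=-7.3521 x'=2.3380 y'=7.1620

F_att = 1/2·(g−p) = 1/2·(11,-15) = (5.5000,-7.5000)
o1: d²=13 ≤ ρ²=36; F_rep = 25·(2,3)/13² = (0.2959,0.4438)
o2: d²=370 > ρ²=36 → inactive
o3: d²=13 ≤ ρ²=36; F_rep = 25·(-3,-2)/13² = (-0.4438,-0.2959)
o4: d²=386 > ρ²=36 → inactive
F = F_att + ΣF_rep = (5.3521,-7.3521)
p' = p + 1/4·F = (2.3380,7.1620)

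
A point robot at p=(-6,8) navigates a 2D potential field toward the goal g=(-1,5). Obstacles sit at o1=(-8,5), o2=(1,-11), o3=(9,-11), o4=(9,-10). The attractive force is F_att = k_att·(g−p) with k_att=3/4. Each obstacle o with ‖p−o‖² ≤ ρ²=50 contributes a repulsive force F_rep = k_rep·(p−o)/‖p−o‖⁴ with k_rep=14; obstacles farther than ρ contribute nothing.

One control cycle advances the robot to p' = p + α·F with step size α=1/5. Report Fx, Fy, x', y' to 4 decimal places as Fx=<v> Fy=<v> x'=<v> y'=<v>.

F_att = 3/4·(g−p) = 3/4·(5,-3) = (3.7500,-2.2500)
o1: d²=13 ≤ ρ²=50; F_rep = 14·(2,3)/13² = (0.1657,0.2485)
o2: d²=410 > ρ²=50 → inactive
o3: d²=586 > ρ²=50 → inactive
o4: d²=549 > ρ²=50 → inactive
F = F_att + ΣF_rep = (3.9157,-2.0015)
p' = p + 1/5·F = (-5.2169,7.5997)

Fx=3.9157 Fy=-2.0015 x'=-5.2169 y'=7.5997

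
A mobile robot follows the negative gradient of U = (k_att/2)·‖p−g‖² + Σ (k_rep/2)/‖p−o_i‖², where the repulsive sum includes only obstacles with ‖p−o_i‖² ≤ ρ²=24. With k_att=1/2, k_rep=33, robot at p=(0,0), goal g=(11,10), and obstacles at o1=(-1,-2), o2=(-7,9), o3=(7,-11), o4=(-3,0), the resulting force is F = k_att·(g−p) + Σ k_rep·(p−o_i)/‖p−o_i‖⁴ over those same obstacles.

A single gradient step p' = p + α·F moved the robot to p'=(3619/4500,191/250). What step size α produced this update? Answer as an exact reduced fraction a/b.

F_att = 1/2·(g−p) = 1/2·(11,10) = (5.5000,5.0000)
o1: d²=5 ≤ ρ²=24; F_rep = 33·(1,2)/5² = (1.3200,2.6400)
o2: d²=130 > ρ²=24 → inactive
o3: d²=170 > ρ²=24 → inactive
o4: d²=9 ≤ ρ²=24; F_rep = 33·(3,0)/9² = (1.2222,0.0000)
F = F_att + ΣF_rep = (8.0422,7.6400)
Δp = p'−p = (0.8042,0.7640); α = Δx/Fx = (3619/4500) / (3619/450) = 1/10
check: Δy/Fy = (191/250) / (191/25) = 1/10 ✓

α = 1/10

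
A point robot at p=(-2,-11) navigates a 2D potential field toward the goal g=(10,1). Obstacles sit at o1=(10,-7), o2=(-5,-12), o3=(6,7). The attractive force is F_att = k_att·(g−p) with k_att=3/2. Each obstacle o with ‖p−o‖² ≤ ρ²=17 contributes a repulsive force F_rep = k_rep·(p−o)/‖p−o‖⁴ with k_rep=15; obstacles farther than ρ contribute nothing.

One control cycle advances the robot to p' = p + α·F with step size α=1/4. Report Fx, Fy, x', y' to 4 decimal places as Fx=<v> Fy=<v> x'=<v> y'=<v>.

F_att = 3/2·(g−p) = 3/2·(12,12) = (18.0000,18.0000)
o1: d²=160 > ρ²=17 → inactive
o2: d²=10 ≤ ρ²=17; F_rep = 15·(3,1)/10² = (0.4500,0.1500)
o3: d²=388 > ρ²=17 → inactive
F = F_att + ΣF_rep = (18.4500,18.1500)
p' = p + 1/4·F = (2.6125,-6.4625)

Fx=18.4500 Fy=18.1500 x'=2.6125 y'=-6.4625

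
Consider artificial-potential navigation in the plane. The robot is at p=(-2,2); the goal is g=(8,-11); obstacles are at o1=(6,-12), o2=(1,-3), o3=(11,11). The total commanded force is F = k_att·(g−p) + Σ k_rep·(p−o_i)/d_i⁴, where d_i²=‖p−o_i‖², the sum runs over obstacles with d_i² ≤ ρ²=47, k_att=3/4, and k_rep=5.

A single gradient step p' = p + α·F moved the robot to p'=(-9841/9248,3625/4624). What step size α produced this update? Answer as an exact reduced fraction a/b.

α = 1/8

F_att = 3/4·(g−p) = 3/4·(10,-13) = (7.5000,-9.7500)
o1: d²=260 > ρ²=47 → inactive
o2: d²=34 ≤ ρ²=47; F_rep = 5·(-3,5)/34² = (-0.0130,0.0216)
o3: d²=250 > ρ²=47 → inactive
F = F_att + ΣF_rep = (7.4870,-9.7284)
Δp = p'−p = (0.9359,-1.2160); α = Δx/Fx = (8655/9248) / (8655/1156) = 1/8
check: Δy/Fy = (-5623/4624) / (-5623/578) = 1/8 ✓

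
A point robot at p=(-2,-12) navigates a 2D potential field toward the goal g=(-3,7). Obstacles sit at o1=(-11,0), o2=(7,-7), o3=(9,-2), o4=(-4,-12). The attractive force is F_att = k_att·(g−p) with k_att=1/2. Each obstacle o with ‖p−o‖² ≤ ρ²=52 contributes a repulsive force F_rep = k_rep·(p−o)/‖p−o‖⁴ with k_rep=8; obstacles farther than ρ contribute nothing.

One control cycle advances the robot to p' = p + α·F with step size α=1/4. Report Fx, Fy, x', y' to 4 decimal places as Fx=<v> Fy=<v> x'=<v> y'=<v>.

F_att = 1/2·(g−p) = 1/2·(-1,19) = (-0.5000,9.5000)
o1: d²=225 > ρ²=52 → inactive
o2: d²=106 > ρ²=52 → inactive
o3: d²=221 > ρ²=52 → inactive
o4: d²=4 ≤ ρ²=52; F_rep = 8·(2,0)/4² = (1.0000,0.0000)
F = F_att + ΣF_rep = (0.5000,9.5000)
p' = p + 1/4·F = (-1.8750,-9.6250)

Fx=0.5000 Fy=9.5000 x'=-1.8750 y'=-9.6250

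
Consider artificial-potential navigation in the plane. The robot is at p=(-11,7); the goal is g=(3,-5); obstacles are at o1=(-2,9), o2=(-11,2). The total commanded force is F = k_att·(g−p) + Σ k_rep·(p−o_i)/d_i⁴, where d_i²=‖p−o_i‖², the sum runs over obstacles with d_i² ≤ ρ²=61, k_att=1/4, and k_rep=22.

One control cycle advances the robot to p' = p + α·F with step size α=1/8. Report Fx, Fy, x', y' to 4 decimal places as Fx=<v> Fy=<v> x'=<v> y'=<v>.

Fx=3.5000 Fy=-2.8240 x'=-10.5625 y'=6.6470

F_att = 1/4·(g−p) = 1/4·(14,-12) = (3.5000,-3.0000)
o1: d²=85 > ρ²=61 → inactive
o2: d²=25 ≤ ρ²=61; F_rep = 22·(0,5)/25² = (0.0000,0.1760)
F = F_att + ΣF_rep = (3.5000,-2.8240)
p' = p + 1/8·F = (-10.5625,6.6470)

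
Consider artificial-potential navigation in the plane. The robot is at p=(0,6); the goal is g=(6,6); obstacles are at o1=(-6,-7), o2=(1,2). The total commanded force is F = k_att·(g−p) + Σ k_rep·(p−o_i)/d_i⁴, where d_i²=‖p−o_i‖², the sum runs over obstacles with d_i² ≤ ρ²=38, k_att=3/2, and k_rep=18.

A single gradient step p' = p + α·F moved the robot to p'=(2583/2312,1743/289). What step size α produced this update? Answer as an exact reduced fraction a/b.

α = 1/8

F_att = 3/2·(g−p) = 3/2·(6,0) = (9.0000,0.0000)
o1: d²=205 > ρ²=38 → inactive
o2: d²=17 ≤ ρ²=38; F_rep = 18·(-1,4)/17² = (-0.0623,0.2491)
F = F_att + ΣF_rep = (8.9377,0.2491)
Δp = p'−p = (1.1172,0.0311); α = Δx/Fx = (2583/2312) / (2583/289) = 1/8
check: Δy/Fy = (9/289) / (72/289) = 1/8 ✓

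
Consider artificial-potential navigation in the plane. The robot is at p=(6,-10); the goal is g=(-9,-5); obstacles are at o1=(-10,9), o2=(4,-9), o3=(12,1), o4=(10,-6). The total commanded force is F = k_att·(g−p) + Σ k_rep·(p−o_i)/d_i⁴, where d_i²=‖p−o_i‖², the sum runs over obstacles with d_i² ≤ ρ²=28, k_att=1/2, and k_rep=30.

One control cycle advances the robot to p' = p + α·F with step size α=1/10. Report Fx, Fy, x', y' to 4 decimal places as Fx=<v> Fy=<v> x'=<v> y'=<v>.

Fx=-5.1000 Fy=1.3000 x'=5.4900 y'=-9.8700

F_att = 1/2·(g−p) = 1/2·(-15,5) = (-7.5000,2.5000)
o1: d²=617 > ρ²=28 → inactive
o2: d²=5 ≤ ρ²=28; F_rep = 30·(2,-1)/5² = (2.4000,-1.2000)
o3: d²=157 > ρ²=28 → inactive
o4: d²=32 > ρ²=28 → inactive
F = F_att + ΣF_rep = (-5.1000,1.3000)
p' = p + 1/10·F = (5.4900,-9.8700)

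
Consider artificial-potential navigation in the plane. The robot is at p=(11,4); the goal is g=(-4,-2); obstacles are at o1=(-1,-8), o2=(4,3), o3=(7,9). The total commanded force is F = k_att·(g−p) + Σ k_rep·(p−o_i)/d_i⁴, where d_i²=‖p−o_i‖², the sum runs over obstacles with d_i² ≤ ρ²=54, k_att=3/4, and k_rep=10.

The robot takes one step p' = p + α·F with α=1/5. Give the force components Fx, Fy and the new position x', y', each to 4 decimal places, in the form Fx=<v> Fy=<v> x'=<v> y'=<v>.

F_att = 3/4·(g−p) = 3/4·(-15,-6) = (-11.2500,-4.5000)
o1: d²=288 > ρ²=54 → inactive
o2: d²=50 ≤ ρ²=54; F_rep = 10·(7,1)/50² = (0.0280,0.0040)
o3: d²=41 ≤ ρ²=54; F_rep = 10·(4,-5)/41² = (0.0238,-0.0297)
F = F_att + ΣF_rep = (-11.1982,-4.5257)
p' = p + 1/5·F = (8.7604,3.0949)

Fx=-11.1982 Fy=-4.5257 x'=8.7604 y'=3.0949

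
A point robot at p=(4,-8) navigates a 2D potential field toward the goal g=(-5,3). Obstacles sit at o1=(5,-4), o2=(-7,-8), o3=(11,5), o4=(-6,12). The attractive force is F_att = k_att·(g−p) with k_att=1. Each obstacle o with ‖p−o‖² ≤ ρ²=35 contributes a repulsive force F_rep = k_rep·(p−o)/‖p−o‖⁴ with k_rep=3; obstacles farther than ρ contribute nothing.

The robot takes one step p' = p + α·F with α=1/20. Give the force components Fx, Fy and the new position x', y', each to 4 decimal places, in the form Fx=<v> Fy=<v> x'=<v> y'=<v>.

F_att = 1·(g−p) = 1·(-9,11) = (-9.0000,11.0000)
o1: d²=17 ≤ ρ²=35; F_rep = 3·(-1,-4)/17² = (-0.0104,-0.0415)
o2: d²=121 > ρ²=35 → inactive
o3: d²=218 > ρ²=35 → inactive
o4: d²=500 > ρ²=35 → inactive
F = F_att + ΣF_rep = (-9.0104,10.9585)
p' = p + 1/20·F = (3.5495,-7.4521)

Fx=-9.0104 Fy=10.9585 x'=3.5495 y'=-7.4521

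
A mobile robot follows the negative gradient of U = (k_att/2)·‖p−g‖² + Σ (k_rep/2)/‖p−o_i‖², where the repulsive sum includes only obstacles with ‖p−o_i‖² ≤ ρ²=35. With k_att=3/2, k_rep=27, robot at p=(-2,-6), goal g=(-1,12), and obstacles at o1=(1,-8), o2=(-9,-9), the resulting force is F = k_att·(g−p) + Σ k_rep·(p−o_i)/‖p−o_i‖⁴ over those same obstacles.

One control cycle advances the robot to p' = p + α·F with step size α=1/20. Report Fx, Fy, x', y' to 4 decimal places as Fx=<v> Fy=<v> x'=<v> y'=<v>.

F_att = 3/2·(g−p) = 3/2·(1,18) = (1.5000,27.0000)
o1: d²=13 ≤ ρ²=35; F_rep = 27·(-3,2)/13² = (-0.4793,0.3195)
o2: d²=58 > ρ²=35 → inactive
F = F_att + ΣF_rep = (1.0207,27.3195)
p' = p + 1/20·F = (-1.9490,-4.6340)

Fx=1.0207 Fy=27.3195 x'=-1.9490 y'=-4.6340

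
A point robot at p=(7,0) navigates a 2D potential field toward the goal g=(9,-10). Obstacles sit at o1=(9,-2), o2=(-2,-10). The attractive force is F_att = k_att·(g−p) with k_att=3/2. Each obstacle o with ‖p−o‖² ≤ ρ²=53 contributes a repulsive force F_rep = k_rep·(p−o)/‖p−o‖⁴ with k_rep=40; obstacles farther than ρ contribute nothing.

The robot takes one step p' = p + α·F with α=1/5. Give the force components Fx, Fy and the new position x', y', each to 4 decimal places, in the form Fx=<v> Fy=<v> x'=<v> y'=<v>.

Fx=1.7500 Fy=-13.7500 x'=7.3500 y'=-2.7500

F_att = 3/2·(g−p) = 3/2·(2,-10) = (3.0000,-15.0000)
o1: d²=8 ≤ ρ²=53; F_rep = 40·(-2,2)/8² = (-1.2500,1.2500)
o2: d²=181 > ρ²=53 → inactive
F = F_att + ΣF_rep = (1.7500,-13.7500)
p' = p + 1/5·F = (7.3500,-2.7500)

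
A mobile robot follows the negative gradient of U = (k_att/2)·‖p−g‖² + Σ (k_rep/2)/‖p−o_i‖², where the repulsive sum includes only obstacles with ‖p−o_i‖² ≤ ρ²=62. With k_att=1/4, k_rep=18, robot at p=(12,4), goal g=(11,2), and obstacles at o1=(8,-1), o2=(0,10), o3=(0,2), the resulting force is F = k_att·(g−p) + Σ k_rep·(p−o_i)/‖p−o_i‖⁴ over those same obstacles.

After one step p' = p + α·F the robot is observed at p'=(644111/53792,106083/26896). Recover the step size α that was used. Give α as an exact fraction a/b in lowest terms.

α = 1/8

F_att = 1/4·(g−p) = 1/4·(-1,-2) = (-0.2500,-0.5000)
o1: d²=41 ≤ ρ²=62; F_rep = 18·(4,5)/41² = (0.0428,0.0535)
o2: d²=180 > ρ²=62 → inactive
o3: d²=148 > ρ²=62 → inactive
F = F_att + ΣF_rep = (-0.2072,-0.4465)
Δp = p'−p = (-0.0259,-0.0558); α = Δx/Fx = (-1393/53792) / (-1393/6724) = 1/8
check: Δy/Fy = (-1501/26896) / (-1501/3362) = 1/8 ✓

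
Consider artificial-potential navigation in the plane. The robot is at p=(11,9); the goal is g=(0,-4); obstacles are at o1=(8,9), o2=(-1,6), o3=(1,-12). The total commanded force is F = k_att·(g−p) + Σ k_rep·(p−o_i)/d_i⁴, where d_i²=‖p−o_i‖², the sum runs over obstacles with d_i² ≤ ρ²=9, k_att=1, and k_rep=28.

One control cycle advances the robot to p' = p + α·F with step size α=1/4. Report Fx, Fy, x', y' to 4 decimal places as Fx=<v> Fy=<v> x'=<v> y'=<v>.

Fx=-9.9630 Fy=-13.0000 x'=8.5093 y'=5.7500

F_att = 1·(g−p) = 1·(-11,-13) = (-11.0000,-13.0000)
o1: d²=9 ≤ ρ²=9; F_rep = 28·(3,0)/9² = (1.0370,0.0000)
o2: d²=153 > ρ²=9 → inactive
o3: d²=541 > ρ²=9 → inactive
F = F_att + ΣF_rep = (-9.9630,-13.0000)
p' = p + 1/4·F = (8.5093,5.7500)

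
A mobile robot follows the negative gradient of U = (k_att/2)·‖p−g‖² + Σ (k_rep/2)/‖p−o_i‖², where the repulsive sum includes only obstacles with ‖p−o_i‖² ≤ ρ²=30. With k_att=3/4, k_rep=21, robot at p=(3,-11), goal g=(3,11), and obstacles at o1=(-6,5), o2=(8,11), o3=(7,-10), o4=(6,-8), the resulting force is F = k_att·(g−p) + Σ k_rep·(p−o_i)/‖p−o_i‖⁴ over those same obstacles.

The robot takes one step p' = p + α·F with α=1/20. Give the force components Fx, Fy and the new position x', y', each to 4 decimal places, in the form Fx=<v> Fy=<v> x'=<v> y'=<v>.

Fx=-0.4851 Fy=16.2329 x'=2.9757 y'=-10.1884

F_att = 3/4·(g−p) = 3/4·(0,22) = (0.0000,16.5000)
o1: d²=337 > ρ²=30 → inactive
o2: d²=509 > ρ²=30 → inactive
o3: d²=17 ≤ ρ²=30; F_rep = 21·(-4,-1)/17² = (-0.2907,-0.0727)
o4: d²=18 ≤ ρ²=30; F_rep = 21·(-3,-3)/18² = (-0.1944,-0.1944)
F = F_att + ΣF_rep = (-0.4851,16.2329)
p' = p + 1/20·F = (2.9757,-10.1884)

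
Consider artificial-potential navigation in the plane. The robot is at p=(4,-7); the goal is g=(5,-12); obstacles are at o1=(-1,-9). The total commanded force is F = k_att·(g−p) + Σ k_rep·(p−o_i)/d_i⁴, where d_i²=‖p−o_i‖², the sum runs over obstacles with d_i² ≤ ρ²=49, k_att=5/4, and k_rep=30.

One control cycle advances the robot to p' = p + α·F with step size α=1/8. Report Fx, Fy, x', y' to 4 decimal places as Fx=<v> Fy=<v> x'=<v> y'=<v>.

F_att = 5/4·(g−p) = 5/4·(1,-5) = (1.2500,-6.2500)
o1: d²=29 ≤ ρ²=49; F_rep = 30·(5,2)/29² = (0.1784,0.0713)
F = F_att + ΣF_rep = (1.4284,-6.1787)
p' = p + 1/8·F = (4.1785,-7.7723)

Fx=1.4284 Fy=-6.1787 x'=4.1785 y'=-7.7723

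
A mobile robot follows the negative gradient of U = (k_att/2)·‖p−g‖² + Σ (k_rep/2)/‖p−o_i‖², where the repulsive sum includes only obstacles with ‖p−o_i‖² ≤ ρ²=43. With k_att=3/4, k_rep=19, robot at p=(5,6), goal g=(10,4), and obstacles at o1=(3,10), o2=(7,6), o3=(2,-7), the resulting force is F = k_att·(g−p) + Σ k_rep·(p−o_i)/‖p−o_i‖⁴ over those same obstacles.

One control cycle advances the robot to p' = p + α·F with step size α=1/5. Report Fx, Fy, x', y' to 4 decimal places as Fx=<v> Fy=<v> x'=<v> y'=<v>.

Fx=1.4700 Fy=-1.6900 x'=5.2940 y'=5.6620

F_att = 3/4·(g−p) = 3/4·(5,-2) = (3.7500,-1.5000)
o1: d²=20 ≤ ρ²=43; F_rep = 19·(2,-4)/20² = (0.0950,-0.1900)
o2: d²=4 ≤ ρ²=43; F_rep = 19·(-2,0)/4² = (-2.3750,0.0000)
o3: d²=178 > ρ²=43 → inactive
F = F_att + ΣF_rep = (1.4700,-1.6900)
p' = p + 1/5·F = (5.2940,5.6620)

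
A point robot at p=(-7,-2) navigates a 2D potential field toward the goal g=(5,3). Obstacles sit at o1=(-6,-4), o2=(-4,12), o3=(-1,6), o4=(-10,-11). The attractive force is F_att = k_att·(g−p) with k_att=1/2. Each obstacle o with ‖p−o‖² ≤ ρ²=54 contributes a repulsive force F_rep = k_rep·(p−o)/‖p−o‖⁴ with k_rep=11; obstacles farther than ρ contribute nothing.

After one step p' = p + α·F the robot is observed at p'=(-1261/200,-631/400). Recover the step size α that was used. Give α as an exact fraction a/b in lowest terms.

α = 1/8

F_att = 1/2·(g−p) = 1/2·(12,5) = (6.0000,2.5000)
o1: d²=5 ≤ ρ²=54; F_rep = 11·(-1,2)/5² = (-0.4400,0.8800)
o2: d²=205 > ρ²=54 → inactive
o3: d²=100 > ρ²=54 → inactive
o4: d²=90 > ρ²=54 → inactive
F = F_att + ΣF_rep = (5.5600,3.3800)
Δp = p'−p = (0.6950,0.4225); α = Δx/Fx = (139/200) / (139/25) = 1/8
check: Δy/Fy = (169/400) / (169/50) = 1/8 ✓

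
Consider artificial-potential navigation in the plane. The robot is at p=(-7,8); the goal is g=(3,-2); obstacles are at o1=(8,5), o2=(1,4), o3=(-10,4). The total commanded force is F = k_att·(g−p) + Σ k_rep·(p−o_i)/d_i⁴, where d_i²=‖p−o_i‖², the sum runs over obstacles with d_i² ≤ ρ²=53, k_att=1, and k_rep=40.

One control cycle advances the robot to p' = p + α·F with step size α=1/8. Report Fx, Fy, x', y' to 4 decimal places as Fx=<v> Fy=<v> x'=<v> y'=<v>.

F_att = 1·(g−p) = 1·(10,-10) = (10.0000,-10.0000)
o1: d²=234 > ρ²=53 → inactive
o2: d²=80 > ρ²=53 → inactive
o3: d²=25 ≤ ρ²=53; F_rep = 40·(3,4)/25² = (0.1920,0.2560)
F = F_att + ΣF_rep = (10.1920,-9.7440)
p' = p + 1/8·F = (-5.7260,6.7820)

Fx=10.1920 Fy=-9.7440 x'=-5.7260 y'=6.7820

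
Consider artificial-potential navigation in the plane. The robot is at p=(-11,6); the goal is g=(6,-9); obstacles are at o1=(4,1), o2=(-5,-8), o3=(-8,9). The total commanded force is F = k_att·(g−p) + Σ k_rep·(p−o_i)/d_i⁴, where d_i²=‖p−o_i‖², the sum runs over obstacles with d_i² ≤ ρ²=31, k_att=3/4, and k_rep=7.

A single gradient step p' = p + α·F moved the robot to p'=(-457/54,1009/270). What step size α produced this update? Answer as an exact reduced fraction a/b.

F_att = 3/4·(g−p) = 3/4·(17,-15) = (12.7500,-11.2500)
o1: d²=250 > ρ²=31 → inactive
o2: d²=232 > ρ²=31 → inactive
o3: d²=18 ≤ ρ²=31; F_rep = 7·(-3,-3)/18² = (-0.0648,-0.0648)
F = F_att + ΣF_rep = (12.6852,-11.3148)
Δp = p'−p = (2.5370,-2.2630); α = Δx/Fx = (137/54) / (685/54) = 1/5
check: Δy/Fy = (-611/270) / (-611/54) = 1/5 ✓

α = 1/5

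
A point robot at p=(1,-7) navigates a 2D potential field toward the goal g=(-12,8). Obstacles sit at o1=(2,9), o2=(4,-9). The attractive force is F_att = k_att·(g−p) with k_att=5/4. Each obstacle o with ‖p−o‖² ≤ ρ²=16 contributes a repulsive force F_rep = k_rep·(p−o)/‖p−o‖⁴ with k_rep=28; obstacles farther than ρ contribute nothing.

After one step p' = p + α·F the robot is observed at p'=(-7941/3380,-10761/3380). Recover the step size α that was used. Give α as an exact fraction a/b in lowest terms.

F_att = 5/4·(g−p) = 5/4·(-13,15) = (-16.2500,18.7500)
o1: d²=257 > ρ²=16 → inactive
o2: d²=13 ≤ ρ²=16; F_rep = 28·(-3,2)/13² = (-0.4970,0.3314)
F = F_att + ΣF_rep = (-16.7470,19.0814)
Δp = p'−p = (-3.3494,3.8163); α = Δx/Fx = (-11321/3380) / (-11321/676) = 1/5
check: Δy/Fy = (12899/3380) / (12899/676) = 1/5 ✓

α = 1/5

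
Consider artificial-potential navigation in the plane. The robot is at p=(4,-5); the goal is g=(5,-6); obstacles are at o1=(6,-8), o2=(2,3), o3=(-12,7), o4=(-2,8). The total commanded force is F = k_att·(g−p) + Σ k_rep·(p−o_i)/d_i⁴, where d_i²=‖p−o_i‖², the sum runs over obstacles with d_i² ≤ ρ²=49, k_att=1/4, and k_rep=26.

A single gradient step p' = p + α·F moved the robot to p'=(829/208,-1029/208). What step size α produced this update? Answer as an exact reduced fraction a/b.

F_att = 1/4·(g−p) = 1/4·(1,-1) = (0.2500,-0.2500)
o1: d²=13 ≤ ρ²=49; F_rep = 26·(-2,3)/13² = (-0.3077,0.4615)
o2: d²=68 > ρ²=49 → inactive
o3: d²=400 > ρ²=49 → inactive
o4: d²=205 > ρ²=49 → inactive
F = F_att + ΣF_rep = (-0.0577,0.2115)
Δp = p'−p = (-0.0144,0.0529); α = Δx/Fx = (-3/208) / (-3/52) = 1/4
check: Δy/Fy = (11/208) / (11/52) = 1/4 ✓

α = 1/4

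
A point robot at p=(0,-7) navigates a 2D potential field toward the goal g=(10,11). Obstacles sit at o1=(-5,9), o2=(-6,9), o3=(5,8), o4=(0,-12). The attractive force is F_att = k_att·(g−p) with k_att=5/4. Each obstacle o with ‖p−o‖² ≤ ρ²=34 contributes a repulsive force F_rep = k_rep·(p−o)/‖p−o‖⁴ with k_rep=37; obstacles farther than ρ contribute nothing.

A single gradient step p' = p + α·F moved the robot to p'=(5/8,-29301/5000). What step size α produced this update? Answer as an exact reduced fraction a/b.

α = 1/20

F_att = 5/4·(g−p) = 5/4·(10,18) = (12.5000,22.5000)
o1: d²=281 > ρ²=34 → inactive
o2: d²=292 > ρ²=34 → inactive
o3: d²=250 > ρ²=34 → inactive
o4: d²=25 ≤ ρ²=34; F_rep = 37·(0,5)/25² = (0.0000,0.2960)
F = F_att + ΣF_rep = (12.5000,22.7960)
Δp = p'−p = (0.6250,1.1398); α = Δx/Fx = (5/8) / (25/2) = 1/20
check: Δy/Fy = (5699/5000) / (5699/250) = 1/20 ✓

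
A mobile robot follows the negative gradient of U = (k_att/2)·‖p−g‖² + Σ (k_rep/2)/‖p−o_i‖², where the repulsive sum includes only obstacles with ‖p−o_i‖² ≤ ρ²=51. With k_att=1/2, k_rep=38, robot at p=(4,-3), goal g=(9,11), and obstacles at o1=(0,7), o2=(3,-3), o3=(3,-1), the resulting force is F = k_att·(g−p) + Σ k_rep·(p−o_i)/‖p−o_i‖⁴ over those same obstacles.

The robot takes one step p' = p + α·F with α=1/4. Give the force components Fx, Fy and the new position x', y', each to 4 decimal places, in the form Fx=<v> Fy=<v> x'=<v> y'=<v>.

Fx=42.0200 Fy=3.9600 x'=14.5050 y'=-2.0100

F_att = 1/2·(g−p) = 1/2·(5,14) = (2.5000,7.0000)
o1: d²=116 > ρ²=51 → inactive
o2: d²=1 ≤ ρ²=51; F_rep = 38·(1,0)/1² = (38.0000,0.0000)
o3: d²=5 ≤ ρ²=51; F_rep = 38·(1,-2)/5² = (1.5200,-3.0400)
F = F_att + ΣF_rep = (42.0200,3.9600)
p' = p + 1/4·F = (14.5050,-2.0100)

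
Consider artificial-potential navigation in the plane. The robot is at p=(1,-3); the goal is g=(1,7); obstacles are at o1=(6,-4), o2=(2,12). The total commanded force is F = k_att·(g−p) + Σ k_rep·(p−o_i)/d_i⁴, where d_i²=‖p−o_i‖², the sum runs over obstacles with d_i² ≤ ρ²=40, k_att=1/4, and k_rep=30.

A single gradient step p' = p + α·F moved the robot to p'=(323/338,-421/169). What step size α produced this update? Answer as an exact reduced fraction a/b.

α = 1/5

F_att = 1/4·(g−p) = 1/4·(0,10) = (0.0000,2.5000)
o1: d²=26 ≤ ρ²=40; F_rep = 30·(-5,1)/26² = (-0.2219,0.0444)
o2: d²=226 > ρ²=40 → inactive
F = F_att + ΣF_rep = (-0.2219,2.5444)
Δp = p'−p = (-0.0444,0.5089); α = Δx/Fx = (-15/338) / (-75/338) = 1/5
check: Δy/Fy = (86/169) / (430/169) = 1/5 ✓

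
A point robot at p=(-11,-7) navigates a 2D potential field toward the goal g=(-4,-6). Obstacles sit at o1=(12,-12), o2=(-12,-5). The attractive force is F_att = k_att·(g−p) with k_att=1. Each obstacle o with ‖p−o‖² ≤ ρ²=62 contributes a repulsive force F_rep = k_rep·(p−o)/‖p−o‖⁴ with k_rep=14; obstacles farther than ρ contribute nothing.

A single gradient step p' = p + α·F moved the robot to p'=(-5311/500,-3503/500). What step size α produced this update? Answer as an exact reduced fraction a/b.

F_att = 1·(g−p) = 1·(7,1) = (7.0000,1.0000)
o1: d²=554 > ρ²=62 → inactive
o2: d²=5 ≤ ρ²=62; F_rep = 14·(1,-2)/5² = (0.5600,-1.1200)
F = F_att + ΣF_rep = (7.5600,-0.1200)
Δp = p'−p = (0.3780,-0.0060); α = Δx/Fx = (189/500) / (189/25) = 1/20
check: Δy/Fy = (-3/500) / (-3/25) = 1/20 ✓

α = 1/20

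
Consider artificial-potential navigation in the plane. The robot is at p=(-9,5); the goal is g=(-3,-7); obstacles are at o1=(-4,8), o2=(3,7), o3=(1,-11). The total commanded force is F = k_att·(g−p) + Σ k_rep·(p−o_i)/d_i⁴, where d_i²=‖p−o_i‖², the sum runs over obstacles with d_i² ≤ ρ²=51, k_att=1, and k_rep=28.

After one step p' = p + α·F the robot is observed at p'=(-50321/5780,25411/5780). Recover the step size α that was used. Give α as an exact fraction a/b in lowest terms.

α = 1/20

F_att = 1·(g−p) = 1·(6,-12) = (6.0000,-12.0000)
o1: d²=34 ≤ ρ²=51; F_rep = 28·(-5,-3)/34² = (-0.1211,-0.0727)
o2: d²=148 > ρ²=51 → inactive
o3: d²=356 > ρ²=51 → inactive
F = F_att + ΣF_rep = (5.8789,-12.0727)
Δp = p'−p = (0.2939,-0.6036); α = Δx/Fx = (1699/5780) / (1699/289) = 1/20
check: Δy/Fy = (-3489/5780) / (-3489/289) = 1/20 ✓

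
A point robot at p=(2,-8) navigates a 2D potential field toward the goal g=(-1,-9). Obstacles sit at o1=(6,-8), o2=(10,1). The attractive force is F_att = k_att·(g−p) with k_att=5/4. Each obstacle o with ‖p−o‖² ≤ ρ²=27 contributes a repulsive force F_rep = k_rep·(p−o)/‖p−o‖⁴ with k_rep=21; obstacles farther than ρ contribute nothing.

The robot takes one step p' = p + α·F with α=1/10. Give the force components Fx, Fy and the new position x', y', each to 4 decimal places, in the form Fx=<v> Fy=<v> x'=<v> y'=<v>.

F_att = 5/4·(g−p) = 5/4·(-3,-1) = (-3.7500,-1.2500)
o1: d²=16 ≤ ρ²=27; F_rep = 21·(-4,0)/16² = (-0.3281,0.0000)
o2: d²=145 > ρ²=27 → inactive
F = F_att + ΣF_rep = (-4.0781,-1.2500)
p' = p + 1/10·F = (1.5922,-8.1250)

Fx=-4.0781 Fy=-1.2500 x'=1.5922 y'=-8.1250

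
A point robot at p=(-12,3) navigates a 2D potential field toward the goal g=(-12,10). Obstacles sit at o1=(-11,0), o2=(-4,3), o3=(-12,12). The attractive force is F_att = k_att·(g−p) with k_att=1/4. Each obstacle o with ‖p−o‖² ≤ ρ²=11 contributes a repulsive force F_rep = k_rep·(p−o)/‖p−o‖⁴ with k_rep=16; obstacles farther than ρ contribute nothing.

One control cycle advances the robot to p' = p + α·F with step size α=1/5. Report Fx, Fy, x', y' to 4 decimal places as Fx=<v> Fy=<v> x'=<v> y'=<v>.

Fx=-0.1600 Fy=2.2300 x'=-12.0320 y'=3.4460

F_att = 1/4·(g−p) = 1/4·(0,7) = (0.0000,1.7500)
o1: d²=10 ≤ ρ²=11; F_rep = 16·(-1,3)/10² = (-0.1600,0.4800)
o2: d²=64 > ρ²=11 → inactive
o3: d²=81 > ρ²=11 → inactive
F = F_att + ΣF_rep = (-0.1600,2.2300)
p' = p + 1/5·F = (-12.0320,3.4460)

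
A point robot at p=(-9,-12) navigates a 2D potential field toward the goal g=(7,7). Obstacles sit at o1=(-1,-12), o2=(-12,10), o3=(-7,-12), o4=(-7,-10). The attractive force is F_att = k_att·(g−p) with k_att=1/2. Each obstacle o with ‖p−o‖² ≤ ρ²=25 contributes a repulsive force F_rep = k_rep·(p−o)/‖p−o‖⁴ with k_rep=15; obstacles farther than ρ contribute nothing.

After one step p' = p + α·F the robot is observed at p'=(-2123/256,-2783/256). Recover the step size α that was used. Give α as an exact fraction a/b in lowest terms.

F_att = 1/2·(g−p) = 1/2·(16,19) = (8.0000,9.5000)
o1: d²=64 > ρ²=25 → inactive
o2: d²=493 > ρ²=25 → inactive
o3: d²=4 ≤ ρ²=25; F_rep = 15·(-2,0)/4² = (-1.8750,0.0000)
o4: d²=8 ≤ ρ²=25; F_rep = 15·(-2,-2)/8² = (-0.4688,-0.4688)
F = F_att + ΣF_rep = (5.6562,9.0312)
Δp = p'−p = (0.7070,1.1289); α = Δx/Fx = (181/256) / (181/32) = 1/8
check: Δy/Fy = (289/256) / (289/32) = 1/8 ✓

α = 1/8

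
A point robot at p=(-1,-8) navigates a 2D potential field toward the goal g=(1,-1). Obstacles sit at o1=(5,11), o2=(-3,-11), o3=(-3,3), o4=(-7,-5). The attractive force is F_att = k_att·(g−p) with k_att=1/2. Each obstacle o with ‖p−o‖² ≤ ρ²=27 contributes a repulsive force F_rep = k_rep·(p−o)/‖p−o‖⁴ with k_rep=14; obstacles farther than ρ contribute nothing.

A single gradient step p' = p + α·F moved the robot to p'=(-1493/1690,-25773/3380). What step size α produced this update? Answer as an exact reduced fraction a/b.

F_att = 1/2·(g−p) = 1/2·(2,7) = (1.0000,3.5000)
o1: d²=397 > ρ²=27 → inactive
o2: d²=13 ≤ ρ²=27; F_rep = 14·(2,3)/13² = (0.1657,0.2485)
o3: d²=125 > ρ²=27 → inactive
o4: d²=45 > ρ²=27 → inactive
F = F_att + ΣF_rep = (1.1657,3.7485)
Δp = p'−p = (0.1166,0.3749); α = Δx/Fx = (197/1690) / (197/169) = 1/10
check: Δy/Fy = (1267/3380) / (1267/338) = 1/10 ✓

α = 1/10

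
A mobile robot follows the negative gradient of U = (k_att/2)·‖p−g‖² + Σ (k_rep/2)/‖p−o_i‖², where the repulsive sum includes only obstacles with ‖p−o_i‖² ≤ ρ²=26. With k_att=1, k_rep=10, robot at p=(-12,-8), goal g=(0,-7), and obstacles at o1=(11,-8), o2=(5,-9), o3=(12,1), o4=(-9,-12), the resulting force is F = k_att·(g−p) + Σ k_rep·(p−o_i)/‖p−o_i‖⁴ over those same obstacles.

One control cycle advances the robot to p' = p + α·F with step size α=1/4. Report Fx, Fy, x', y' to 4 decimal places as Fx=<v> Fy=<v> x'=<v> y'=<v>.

Fx=11.9520 Fy=1.0640 x'=-9.0120 y'=-7.7340

F_att = 1·(g−p) = 1·(12,1) = (12.0000,1.0000)
o1: d²=529 > ρ²=26 → inactive
o2: d²=290 > ρ²=26 → inactive
o3: d²=657 > ρ²=26 → inactive
o4: d²=25 ≤ ρ²=26; F_rep = 10·(-3,4)/25² = (-0.0480,0.0640)
F = F_att + ΣF_rep = (11.9520,1.0640)
p' = p + 1/4·F = (-9.0120,-7.7340)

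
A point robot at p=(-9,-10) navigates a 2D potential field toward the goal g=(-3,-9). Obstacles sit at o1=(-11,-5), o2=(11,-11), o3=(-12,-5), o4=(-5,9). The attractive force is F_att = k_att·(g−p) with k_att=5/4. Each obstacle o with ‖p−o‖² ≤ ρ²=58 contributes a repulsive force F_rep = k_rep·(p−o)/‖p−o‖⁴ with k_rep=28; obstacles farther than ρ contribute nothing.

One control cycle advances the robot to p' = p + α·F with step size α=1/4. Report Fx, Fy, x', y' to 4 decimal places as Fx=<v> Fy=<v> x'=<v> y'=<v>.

Fx=7.6393 Fy=0.9624 x'=-7.0902 y'=-9.7594

F_att = 5/4·(g−p) = 5/4·(6,1) = (7.5000,1.2500)
o1: d²=29 ≤ ρ²=58; F_rep = 28·(2,-5)/29² = (0.0666,-0.1665)
o2: d²=401 > ρ²=58 → inactive
o3: d²=34 ≤ ρ²=58; F_rep = 28·(3,-5)/34² = (0.0727,-0.1211)
o4: d²=377 > ρ²=58 → inactive
F = F_att + ΣF_rep = (7.6393,0.9624)
p' = p + 1/4·F = (-7.0902,-9.7594)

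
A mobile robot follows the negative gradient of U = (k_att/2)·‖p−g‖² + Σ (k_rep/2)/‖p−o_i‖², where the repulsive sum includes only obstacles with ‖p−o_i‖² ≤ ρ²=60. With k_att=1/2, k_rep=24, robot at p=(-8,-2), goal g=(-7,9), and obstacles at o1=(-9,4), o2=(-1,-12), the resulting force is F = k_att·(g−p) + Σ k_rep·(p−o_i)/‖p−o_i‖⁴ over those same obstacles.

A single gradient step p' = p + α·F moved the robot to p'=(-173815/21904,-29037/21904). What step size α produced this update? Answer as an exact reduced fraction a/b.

α = 1/8

F_att = 1/2·(g−p) = 1/2·(1,11) = (0.5000,5.5000)
o1: d²=37 ≤ ρ²=60; F_rep = 24·(1,-6)/37² = (0.0175,-0.1052)
o2: d²=149 > ρ²=60 → inactive
F = F_att + ΣF_rep = (0.5175,5.3948)
Δp = p'−p = (0.0647,0.6744); α = Δx/Fx = (1417/21904) / (1417/2738) = 1/8
check: Δy/Fy = (14771/21904) / (14771/2738) = 1/8 ✓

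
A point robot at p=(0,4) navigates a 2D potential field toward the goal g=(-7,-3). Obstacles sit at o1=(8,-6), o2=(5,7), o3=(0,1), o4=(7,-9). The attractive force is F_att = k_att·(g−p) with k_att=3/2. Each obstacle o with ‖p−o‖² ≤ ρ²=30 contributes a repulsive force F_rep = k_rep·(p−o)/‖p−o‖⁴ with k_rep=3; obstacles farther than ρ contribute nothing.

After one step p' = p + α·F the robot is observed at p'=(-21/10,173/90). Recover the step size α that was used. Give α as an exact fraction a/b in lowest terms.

α = 1/5

F_att = 3/2·(g−p) = 3/2·(-7,-7) = (-10.5000,-10.5000)
o1: d²=164 > ρ²=30 → inactive
o2: d²=34 > ρ²=30 → inactive
o3: d²=9 ≤ ρ²=30; F_rep = 3·(0,3)/9² = (0.0000,0.1111)
o4: d²=218 > ρ²=30 → inactive
F = F_att + ΣF_rep = (-10.5000,-10.3889)
Δp = p'−p = (-2.1000,-2.0778); α = Δx/Fx = (-21/10) / (-21/2) = 1/5
check: Δy/Fy = (-187/90) / (-187/18) = 1/5 ✓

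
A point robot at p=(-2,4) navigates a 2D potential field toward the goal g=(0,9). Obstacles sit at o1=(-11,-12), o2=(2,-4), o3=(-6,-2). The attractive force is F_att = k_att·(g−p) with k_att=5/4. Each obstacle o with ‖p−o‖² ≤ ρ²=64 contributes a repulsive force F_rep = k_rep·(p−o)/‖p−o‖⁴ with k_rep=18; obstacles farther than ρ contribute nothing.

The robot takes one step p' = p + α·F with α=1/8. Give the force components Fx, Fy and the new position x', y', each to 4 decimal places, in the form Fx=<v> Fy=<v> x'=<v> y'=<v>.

F_att = 5/4·(g−p) = 5/4·(2,5) = (2.5000,6.2500)
o1: d²=337 > ρ²=64 → inactive
o2: d²=80 > ρ²=64 → inactive
o3: d²=52 ≤ ρ²=64; F_rep = 18·(4,6)/52² = (0.0266,0.0399)
F = F_att + ΣF_rep = (2.5266,6.2899)
p' = p + 1/8·F = (-1.6842,4.7862)

Fx=2.5266 Fy=6.2899 x'=-1.6842 y'=4.7862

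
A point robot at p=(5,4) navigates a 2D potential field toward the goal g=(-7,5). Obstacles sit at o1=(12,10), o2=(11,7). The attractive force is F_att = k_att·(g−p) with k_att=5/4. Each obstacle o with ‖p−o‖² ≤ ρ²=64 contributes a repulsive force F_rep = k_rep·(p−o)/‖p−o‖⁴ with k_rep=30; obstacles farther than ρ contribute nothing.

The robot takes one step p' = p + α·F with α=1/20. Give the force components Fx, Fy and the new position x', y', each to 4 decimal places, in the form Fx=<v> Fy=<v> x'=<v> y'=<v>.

F_att = 5/4·(g−p) = 5/4·(-12,1) = (-15.0000,1.2500)
o1: d²=85 > ρ²=64 → inactive
o2: d²=45 ≤ ρ²=64; F_rep = 30·(-6,-3)/45² = (-0.0889,-0.0444)
F = F_att + ΣF_rep = (-15.0889,1.2056)
p' = p + 1/20·F = (4.2456,4.0603)

Fx=-15.0889 Fy=1.2056 x'=4.2456 y'=4.0603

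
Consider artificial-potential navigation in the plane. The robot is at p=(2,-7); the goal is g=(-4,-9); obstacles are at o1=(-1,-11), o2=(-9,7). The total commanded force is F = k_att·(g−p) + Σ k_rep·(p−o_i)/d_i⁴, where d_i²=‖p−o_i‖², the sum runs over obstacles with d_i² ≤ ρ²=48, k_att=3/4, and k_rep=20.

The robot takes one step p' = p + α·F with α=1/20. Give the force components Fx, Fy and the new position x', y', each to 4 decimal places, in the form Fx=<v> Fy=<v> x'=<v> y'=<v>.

Fx=-4.4040 Fy=-1.3720 x'=1.7798 y'=-7.0686

F_att = 3/4·(g−p) = 3/4·(-6,-2) = (-4.5000,-1.5000)
o1: d²=25 ≤ ρ²=48; F_rep = 20·(3,4)/25² = (0.0960,0.1280)
o2: d²=317 > ρ²=48 → inactive
F = F_att + ΣF_rep = (-4.4040,-1.3720)
p' = p + 1/20·F = (1.7798,-7.0686)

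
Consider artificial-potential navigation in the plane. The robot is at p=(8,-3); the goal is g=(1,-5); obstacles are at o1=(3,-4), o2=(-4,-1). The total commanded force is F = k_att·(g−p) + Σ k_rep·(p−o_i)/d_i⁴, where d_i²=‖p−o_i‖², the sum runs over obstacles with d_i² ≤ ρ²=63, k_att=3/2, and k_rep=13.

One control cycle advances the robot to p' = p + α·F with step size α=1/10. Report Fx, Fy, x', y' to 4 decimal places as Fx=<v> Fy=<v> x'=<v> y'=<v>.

F_att = 3/2·(g−p) = 3/2·(-7,-2) = (-10.5000,-3.0000)
o1: d²=26 ≤ ρ²=63; F_rep = 13·(5,1)/26² = (0.0962,0.0192)
o2: d²=148 > ρ²=63 → inactive
F = F_att + ΣF_rep = (-10.4038,-2.9808)
p' = p + 1/10·F = (6.9596,-3.2981)

Fx=-10.4038 Fy=-2.9808 x'=6.9596 y'=-3.2981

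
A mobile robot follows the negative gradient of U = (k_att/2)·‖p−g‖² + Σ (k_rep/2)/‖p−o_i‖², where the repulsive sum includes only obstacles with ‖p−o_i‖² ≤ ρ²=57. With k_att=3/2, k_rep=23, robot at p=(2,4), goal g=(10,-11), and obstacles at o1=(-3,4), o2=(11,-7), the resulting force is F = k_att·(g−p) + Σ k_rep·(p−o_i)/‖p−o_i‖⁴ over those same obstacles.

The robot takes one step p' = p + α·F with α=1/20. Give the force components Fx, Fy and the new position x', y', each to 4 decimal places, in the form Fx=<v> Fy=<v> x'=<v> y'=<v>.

Fx=12.1840 Fy=-22.5000 x'=2.6092 y'=2.8750

F_att = 3/2·(g−p) = 3/2·(8,-15) = (12.0000,-22.5000)
o1: d²=25 ≤ ρ²=57; F_rep = 23·(5,0)/25² = (0.1840,0.0000)
o2: d²=202 > ρ²=57 → inactive
F = F_att + ΣF_rep = (12.1840,-22.5000)
p' = p + 1/20·F = (2.6092,2.8750)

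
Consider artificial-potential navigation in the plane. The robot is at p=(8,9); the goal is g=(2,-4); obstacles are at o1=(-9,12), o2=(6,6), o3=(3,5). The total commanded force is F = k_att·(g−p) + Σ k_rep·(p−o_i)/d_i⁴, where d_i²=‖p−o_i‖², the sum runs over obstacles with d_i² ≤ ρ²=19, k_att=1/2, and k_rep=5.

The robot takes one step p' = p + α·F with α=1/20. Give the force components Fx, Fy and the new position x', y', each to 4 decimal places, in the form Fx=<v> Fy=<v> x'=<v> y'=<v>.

F_att = 1/2·(g−p) = 1/2·(-6,-13) = (-3.0000,-6.5000)
o1: d²=298 > ρ²=19 → inactive
o2: d²=13 ≤ ρ²=19; F_rep = 5·(2,3)/13² = (0.0592,0.0888)
o3: d²=41 > ρ²=19 → inactive
F = F_att + ΣF_rep = (-2.9408,-6.4112)
p' = p + 1/20·F = (7.8530,8.6794)

Fx=-2.9408 Fy=-6.4112 x'=7.8530 y'=8.6794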